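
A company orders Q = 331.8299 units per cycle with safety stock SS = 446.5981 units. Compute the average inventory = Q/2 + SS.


Q/2 = 165.9150
Avg = 165.9150 + 446.5981 = 612.5131

612.5131 units


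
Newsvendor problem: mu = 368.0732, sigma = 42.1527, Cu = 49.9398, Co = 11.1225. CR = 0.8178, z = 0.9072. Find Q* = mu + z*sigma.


CR = Cu/(Cu+Co) = 49.9398/(49.9398+11.1225) = 0.8178
z = 0.9072
Q* = 368.0732 + 0.9072 * 42.1527 = 406.3141

406.3141 units


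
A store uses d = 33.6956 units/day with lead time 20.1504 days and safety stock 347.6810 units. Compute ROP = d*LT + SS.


d*LT = 33.6956 * 20.1504 = 678.9798
ROP = 678.9798 + 347.6810 = 1026.6608

1026.6608 units


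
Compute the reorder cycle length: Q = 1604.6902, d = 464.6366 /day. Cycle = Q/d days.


Cycle = 1604.6902 / 464.6366 = 3.4536

3.4536 days


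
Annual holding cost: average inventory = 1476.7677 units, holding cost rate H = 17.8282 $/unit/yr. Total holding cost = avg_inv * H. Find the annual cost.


Cost = 1476.7677 * 17.8282 = 26328.1099

26328.1099 $/yr


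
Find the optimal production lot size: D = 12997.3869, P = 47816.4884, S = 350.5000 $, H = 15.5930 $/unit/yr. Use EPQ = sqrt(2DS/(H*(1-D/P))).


1 - D/P = 1 - 0.2718 = 0.7282
H*(1-D/P) = 11.3545
2DS = 9111168.2169
EPQ = sqrt(802425.0995) = 895.7818

895.7818 units


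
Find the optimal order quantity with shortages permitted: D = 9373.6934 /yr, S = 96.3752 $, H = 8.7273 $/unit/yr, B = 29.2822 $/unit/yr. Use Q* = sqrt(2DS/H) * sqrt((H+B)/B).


sqrt(2DS/H) = 455.0017
sqrt((H+B)/B) = 1.1393
Q* = 455.0017 * 1.1393 = 518.3908

518.3908 units


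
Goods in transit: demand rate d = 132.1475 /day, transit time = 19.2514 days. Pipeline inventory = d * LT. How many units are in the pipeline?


Pipeline = 132.1475 * 19.2514 = 2544.0244

2544.0244 units


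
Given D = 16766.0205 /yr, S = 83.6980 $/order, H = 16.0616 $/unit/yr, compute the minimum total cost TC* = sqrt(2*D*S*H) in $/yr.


2*D*S*H = 45077920.6716
TC* = sqrt(45077920.6716) = 6714.0093

6714.0093 $/yr


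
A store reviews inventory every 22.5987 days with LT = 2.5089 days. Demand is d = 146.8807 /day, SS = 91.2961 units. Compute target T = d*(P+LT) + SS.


P + LT = 25.1076
d*(P+LT) = 146.8807 * 25.1076 = 3687.8219
T = 3687.8219 + 91.2961 = 3779.1180

3779.1180 units


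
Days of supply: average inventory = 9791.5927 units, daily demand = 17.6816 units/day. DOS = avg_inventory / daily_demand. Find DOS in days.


DOS = 9791.5927 / 17.6816 = 553.7730

553.7730 days


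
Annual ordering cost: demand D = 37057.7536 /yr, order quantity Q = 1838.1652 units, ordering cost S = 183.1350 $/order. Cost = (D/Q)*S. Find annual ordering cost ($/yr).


Number of orders = D/Q = 20.1602
Cost = 20.1602 * 183.1350 = 3692.0358

3692.0358 $/yr


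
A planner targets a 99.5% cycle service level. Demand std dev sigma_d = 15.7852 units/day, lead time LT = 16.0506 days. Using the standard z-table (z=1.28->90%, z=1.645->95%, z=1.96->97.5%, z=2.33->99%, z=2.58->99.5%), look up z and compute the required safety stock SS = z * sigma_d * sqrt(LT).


From the table, SL = 99.5% corresponds to z = 2.58
sqrt(LT) = sqrt(16.0506) = 4.0063
SS = 2.58 * 15.7852 * 4.0063 = 163.1607

163.1607 units


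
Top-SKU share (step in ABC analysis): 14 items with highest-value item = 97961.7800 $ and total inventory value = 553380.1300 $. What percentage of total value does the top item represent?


Top item = 97961.7800
Total = 553380.1300
Percentage = 97961.7800 / 553380.1300 * 100 = 17.7024

17.7024%


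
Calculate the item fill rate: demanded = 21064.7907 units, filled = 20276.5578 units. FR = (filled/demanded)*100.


FR = 20276.5578 / 21064.7907 * 100 = 96.2581

96.2581%


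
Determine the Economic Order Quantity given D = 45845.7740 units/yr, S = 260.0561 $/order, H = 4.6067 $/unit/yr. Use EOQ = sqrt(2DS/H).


2*D*S = 2 * 45845.7740 * 260.0561 = 23844946.3758
2*D*S/H = 5176144.8273
EOQ = sqrt(5176144.8273) = 2275.1142

2275.1142 units


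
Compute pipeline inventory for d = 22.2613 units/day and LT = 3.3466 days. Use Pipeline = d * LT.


Pipeline = 22.2613 * 3.3466 = 74.4997

74.4997 units


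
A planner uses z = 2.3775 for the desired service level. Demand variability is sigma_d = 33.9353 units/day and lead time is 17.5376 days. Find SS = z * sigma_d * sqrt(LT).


sqrt(LT) = sqrt(17.5376) = 4.1878
SS = 2.3775 * 33.9353 * 4.1878 = 337.8760

337.8760 units


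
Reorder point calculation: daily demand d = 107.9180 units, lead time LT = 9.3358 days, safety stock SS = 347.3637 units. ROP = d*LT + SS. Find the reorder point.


d*LT = 107.9180 * 9.3358 = 1007.5009
ROP = 1007.5009 + 347.3637 = 1354.8646

1354.8646 units


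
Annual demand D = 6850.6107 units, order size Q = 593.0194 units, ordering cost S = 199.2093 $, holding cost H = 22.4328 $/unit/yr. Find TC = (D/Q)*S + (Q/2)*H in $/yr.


Ordering cost = D*S/Q = 2301.2828
Holding cost = Q*H/2 = 6651.5428
TC = 2301.2828 + 6651.5428 = 8952.8256

8952.8256 $/yr


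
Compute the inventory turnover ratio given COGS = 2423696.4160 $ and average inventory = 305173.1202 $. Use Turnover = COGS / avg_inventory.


Turnover = 2423696.4160 / 305173.1202 = 7.9420

7.9420


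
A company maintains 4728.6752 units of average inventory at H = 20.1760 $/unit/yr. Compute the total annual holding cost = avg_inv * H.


Cost = 4728.6752 * 20.1760 = 95405.7508

95405.7508 $/yr


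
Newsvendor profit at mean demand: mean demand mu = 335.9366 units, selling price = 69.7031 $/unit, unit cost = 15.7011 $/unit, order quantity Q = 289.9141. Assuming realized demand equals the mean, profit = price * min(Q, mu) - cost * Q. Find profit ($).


Sales at mu = min(289.9141, 335.9366) = 289.9141
Revenue = 69.7031 * 289.9141 = 20207.9115
Total cost = 15.7011 * 289.9141 = 4551.9703
Profit = 20207.9115 - 4551.9703 = 15655.9412

15655.9412 $


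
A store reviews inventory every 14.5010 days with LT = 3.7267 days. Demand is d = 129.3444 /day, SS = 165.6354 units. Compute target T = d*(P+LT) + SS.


P + LT = 18.2277
d*(P+LT) = 129.3444 * 18.2277 = 2357.6509
T = 2357.6509 + 165.6354 = 2523.2863

2523.2863 units


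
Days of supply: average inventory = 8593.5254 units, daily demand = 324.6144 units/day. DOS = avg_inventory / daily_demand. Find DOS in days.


DOS = 8593.5254 / 324.6144 = 26.4730

26.4730 days


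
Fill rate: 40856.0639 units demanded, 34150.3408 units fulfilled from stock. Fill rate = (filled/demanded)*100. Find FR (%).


FR = 34150.3408 / 40856.0639 * 100 = 83.5870

83.5870%


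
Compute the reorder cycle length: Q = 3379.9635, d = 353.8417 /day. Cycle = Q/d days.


Cycle = 3379.9635 / 353.8417 = 9.5522

9.5522 days


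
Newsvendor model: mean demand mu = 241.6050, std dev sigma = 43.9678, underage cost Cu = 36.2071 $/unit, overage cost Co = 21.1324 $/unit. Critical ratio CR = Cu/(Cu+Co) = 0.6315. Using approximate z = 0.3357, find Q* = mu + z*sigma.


CR = Cu/(Cu+Co) = 36.2071/(36.2071+21.1324) = 0.6315
z = 0.3357
Q* = 241.6050 + 0.3357 * 43.9678 = 256.3650

256.3650 units


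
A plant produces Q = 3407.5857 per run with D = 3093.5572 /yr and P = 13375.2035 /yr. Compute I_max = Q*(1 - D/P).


D/P = 0.2313
1 - D/P = 0.7687
I_max = 3407.5857 * 0.7687 = 2619.4436

2619.4436 units


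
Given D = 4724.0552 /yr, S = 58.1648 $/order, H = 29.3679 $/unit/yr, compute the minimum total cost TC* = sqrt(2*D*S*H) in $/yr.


2*D*S*H = 16139054.6095
TC* = sqrt(16139054.6095) = 4017.3442

4017.3442 $/yr


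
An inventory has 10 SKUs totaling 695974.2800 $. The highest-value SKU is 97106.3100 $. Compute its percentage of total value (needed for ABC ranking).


Top item = 97106.3100
Total = 695974.2800
Percentage = 97106.3100 / 695974.2800 * 100 = 13.9526

13.9526%


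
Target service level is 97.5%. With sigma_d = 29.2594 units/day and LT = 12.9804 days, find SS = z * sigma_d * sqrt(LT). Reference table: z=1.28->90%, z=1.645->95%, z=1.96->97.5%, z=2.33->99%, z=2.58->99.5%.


From the table, SL = 97.5% corresponds to z = 1.96
sqrt(LT) = sqrt(12.9804) = 3.6028
SS = 1.96 * 29.2594 * 3.6028 = 206.6167

206.6167 units


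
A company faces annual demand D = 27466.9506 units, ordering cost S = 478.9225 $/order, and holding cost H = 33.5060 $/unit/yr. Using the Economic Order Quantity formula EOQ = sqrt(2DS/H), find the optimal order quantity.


2*D*S = 2 * 27466.9506 * 478.9225 = 26309081.2975
2*D*S/H = 785205.0766
EOQ = sqrt(785205.0766) = 886.1180

886.1180 units


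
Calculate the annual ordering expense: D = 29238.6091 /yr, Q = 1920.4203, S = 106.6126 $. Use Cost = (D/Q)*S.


Number of orders = D/Q = 15.2251
Cost = 15.2251 * 106.6126 = 1623.1885

1623.1885 $/yr


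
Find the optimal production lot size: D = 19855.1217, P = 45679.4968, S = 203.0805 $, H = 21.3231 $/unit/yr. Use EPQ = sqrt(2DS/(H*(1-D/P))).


1 - D/P = 1 - 0.4347 = 0.5653
H*(1-D/P) = 12.0548
2DS = 8064376.0848
EPQ = sqrt(668978.1286) = 817.9108

817.9108 units


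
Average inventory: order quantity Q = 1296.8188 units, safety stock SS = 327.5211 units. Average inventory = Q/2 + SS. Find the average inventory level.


Q/2 = 648.4094
Avg = 648.4094 + 327.5211 = 975.9305

975.9305 units


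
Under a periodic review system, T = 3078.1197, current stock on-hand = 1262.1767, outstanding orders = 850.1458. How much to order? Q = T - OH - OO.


Inventory position = OH + OO = 1262.1767 + 850.1458 = 2112.3225
Q = 3078.1197 - 2112.3225 = 965.7972

965.7972 units


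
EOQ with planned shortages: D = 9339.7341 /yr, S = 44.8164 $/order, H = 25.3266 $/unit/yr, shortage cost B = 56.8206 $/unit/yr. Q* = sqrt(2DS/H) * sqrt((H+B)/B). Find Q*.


sqrt(2DS/H) = 181.8077
sqrt((H+B)/B) = 1.2024
Q* = 181.8077 * 1.2024 = 218.6028

218.6028 units


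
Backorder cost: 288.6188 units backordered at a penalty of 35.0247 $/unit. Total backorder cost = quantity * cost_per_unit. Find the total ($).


Total = 288.6188 * 35.0247 = 10108.7869

10108.7869 $


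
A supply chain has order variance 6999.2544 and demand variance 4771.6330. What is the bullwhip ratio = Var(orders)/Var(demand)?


BW = 6999.2544 / 4771.6330 = 1.4668

1.4668


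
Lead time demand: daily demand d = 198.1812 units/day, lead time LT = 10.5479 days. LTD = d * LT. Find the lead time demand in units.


LTD = 198.1812 * 10.5479 = 2090.3955

2090.3955 units


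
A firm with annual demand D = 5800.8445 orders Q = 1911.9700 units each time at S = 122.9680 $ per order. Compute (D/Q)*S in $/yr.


Number of orders = D/Q = 3.0340
Cost = 3.0340 * 122.9680 = 373.0803

373.0803 $/yr


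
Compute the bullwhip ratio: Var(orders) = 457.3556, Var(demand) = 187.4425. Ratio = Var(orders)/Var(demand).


BW = 457.3556 / 187.4425 = 2.4400

2.4400


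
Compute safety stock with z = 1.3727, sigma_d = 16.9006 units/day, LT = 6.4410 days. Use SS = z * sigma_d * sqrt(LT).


sqrt(LT) = sqrt(6.4410) = 2.5379
SS = 1.3727 * 16.9006 * 2.5379 = 58.8782

58.8782 units


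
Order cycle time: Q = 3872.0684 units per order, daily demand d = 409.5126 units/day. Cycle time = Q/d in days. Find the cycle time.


Cycle = 3872.0684 / 409.5126 = 9.4553

9.4553 days


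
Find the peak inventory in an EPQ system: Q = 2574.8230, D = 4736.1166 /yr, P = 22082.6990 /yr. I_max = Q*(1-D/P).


D/P = 0.2145
1 - D/P = 0.7855
I_max = 2574.8230 * 0.7855 = 2022.5960

2022.5960 units


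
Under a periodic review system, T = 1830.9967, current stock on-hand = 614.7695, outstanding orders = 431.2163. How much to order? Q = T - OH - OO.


Inventory position = OH + OO = 614.7695 + 431.2163 = 1045.9858
Q = 1830.9967 - 1045.9858 = 785.0109

785.0109 units


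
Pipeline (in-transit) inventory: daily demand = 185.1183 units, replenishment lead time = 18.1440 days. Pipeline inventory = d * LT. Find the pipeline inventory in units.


Pipeline = 185.1183 * 18.1440 = 3358.7864

3358.7864 units


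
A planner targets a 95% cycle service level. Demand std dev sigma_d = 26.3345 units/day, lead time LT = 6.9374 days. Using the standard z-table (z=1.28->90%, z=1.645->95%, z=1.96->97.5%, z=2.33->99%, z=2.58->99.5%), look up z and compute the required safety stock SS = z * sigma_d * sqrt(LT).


From the table, SL = 95% corresponds to z = 1.645
sqrt(LT) = sqrt(6.9374) = 2.6339
SS = 1.645 * 26.3345 * 2.6339 = 114.1010

114.1010 units


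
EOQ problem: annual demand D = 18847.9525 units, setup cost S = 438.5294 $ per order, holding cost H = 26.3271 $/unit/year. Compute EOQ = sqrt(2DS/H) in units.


2*D*S = 2 * 18847.9525 * 438.5294 = 16530762.6021
2*D*S/H = 627899.1078
EOQ = sqrt(627899.1078) = 792.4009

792.4009 units


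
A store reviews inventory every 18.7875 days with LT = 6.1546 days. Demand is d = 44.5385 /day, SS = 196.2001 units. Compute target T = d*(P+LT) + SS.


P + LT = 24.9421
d*(P+LT) = 44.5385 * 24.9421 = 1110.8837
T = 1110.8837 + 196.2001 = 1307.0838

1307.0838 units


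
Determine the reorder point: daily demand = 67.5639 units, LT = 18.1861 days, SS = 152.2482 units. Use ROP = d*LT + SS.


d*LT = 67.5639 * 18.1861 = 1228.7238
ROP = 1228.7238 + 152.2482 = 1380.9720

1380.9720 units


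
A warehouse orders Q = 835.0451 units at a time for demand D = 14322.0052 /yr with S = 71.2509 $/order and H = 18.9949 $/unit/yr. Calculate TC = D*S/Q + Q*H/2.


Ordering cost = D*S/Q = 1222.0367
Holding cost = Q*H/2 = 7930.7991
TC = 1222.0367 + 7930.7991 = 9152.8358

9152.8358 $/yr


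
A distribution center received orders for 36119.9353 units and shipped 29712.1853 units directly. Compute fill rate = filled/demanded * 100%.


FR = 29712.1853 / 36119.9353 * 100 = 82.2598

82.2598%


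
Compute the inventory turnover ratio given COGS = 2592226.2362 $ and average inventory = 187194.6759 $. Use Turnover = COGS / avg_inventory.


Turnover = 2592226.2362 / 187194.6759 = 13.8478

13.8478


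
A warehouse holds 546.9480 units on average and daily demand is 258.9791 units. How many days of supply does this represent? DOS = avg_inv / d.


DOS = 546.9480 / 258.9791 = 2.1119

2.1119 days


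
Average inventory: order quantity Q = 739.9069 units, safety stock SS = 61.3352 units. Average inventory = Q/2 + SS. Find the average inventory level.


Q/2 = 369.9534
Avg = 369.9534 + 61.3352 = 431.2886

431.2886 units


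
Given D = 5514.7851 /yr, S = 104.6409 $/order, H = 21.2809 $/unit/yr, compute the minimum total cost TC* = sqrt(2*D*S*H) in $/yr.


2*D*S*H = 24561226.2916
TC* = sqrt(24561226.2916) = 4955.9284

4955.9284 $/yr


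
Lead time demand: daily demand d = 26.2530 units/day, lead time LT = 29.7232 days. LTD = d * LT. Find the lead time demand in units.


LTD = 26.2530 * 29.7232 = 780.3232

780.3232 units


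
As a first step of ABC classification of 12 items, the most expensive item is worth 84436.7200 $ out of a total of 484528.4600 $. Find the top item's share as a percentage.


Top item = 84436.7200
Total = 484528.4600
Percentage = 84436.7200 / 484528.4600 * 100 = 17.4266

17.4266%


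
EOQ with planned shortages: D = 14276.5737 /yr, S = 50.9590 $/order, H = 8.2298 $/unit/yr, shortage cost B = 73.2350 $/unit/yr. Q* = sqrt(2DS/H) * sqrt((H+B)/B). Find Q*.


sqrt(2DS/H) = 420.4775
sqrt((H+B)/B) = 1.0547
Q* = 420.4775 * 1.0547 = 443.4743

443.4743 units


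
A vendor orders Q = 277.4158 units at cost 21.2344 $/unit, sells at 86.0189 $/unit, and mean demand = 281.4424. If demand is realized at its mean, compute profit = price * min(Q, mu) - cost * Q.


Sales at mu = min(277.4158, 281.4424) = 277.4158
Revenue = 86.0189 * 277.4158 = 23863.0020
Total cost = 21.2344 * 277.4158 = 5890.7581
Profit = 23863.0020 - 5890.7581 = 17972.2439

17972.2439 $


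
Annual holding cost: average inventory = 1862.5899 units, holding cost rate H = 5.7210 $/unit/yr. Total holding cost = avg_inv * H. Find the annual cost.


Cost = 1862.5899 * 5.7210 = 10655.8768

10655.8768 $/yr


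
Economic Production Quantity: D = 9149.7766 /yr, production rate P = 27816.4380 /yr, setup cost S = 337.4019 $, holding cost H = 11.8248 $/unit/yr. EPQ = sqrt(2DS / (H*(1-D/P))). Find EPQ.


1 - D/P = 1 - 0.3289 = 0.6711
H*(1-D/P) = 7.9352
2DS = 6174304.0188
EPQ = sqrt(778088.6360) = 882.0933

882.0933 units


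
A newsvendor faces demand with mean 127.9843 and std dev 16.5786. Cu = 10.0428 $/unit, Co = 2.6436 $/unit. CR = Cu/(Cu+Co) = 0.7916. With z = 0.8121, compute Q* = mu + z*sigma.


CR = Cu/(Cu+Co) = 10.0428/(10.0428+2.6436) = 0.7916
z = 0.8121
Q* = 127.9843 + 0.8121 * 16.5786 = 141.4478

141.4478 units


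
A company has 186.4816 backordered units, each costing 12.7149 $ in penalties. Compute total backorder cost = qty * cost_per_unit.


Total = 186.4816 * 12.7149 = 2371.0949

2371.0949 $


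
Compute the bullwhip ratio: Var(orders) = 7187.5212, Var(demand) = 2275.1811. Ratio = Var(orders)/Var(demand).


BW = 7187.5212 / 2275.1811 = 3.1591

3.1591


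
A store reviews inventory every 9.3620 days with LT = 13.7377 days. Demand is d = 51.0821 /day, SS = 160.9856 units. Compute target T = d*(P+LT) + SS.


P + LT = 23.0997
d*(P+LT) = 51.0821 * 23.0997 = 1179.9812
T = 1179.9812 + 160.9856 = 1340.9668

1340.9668 units


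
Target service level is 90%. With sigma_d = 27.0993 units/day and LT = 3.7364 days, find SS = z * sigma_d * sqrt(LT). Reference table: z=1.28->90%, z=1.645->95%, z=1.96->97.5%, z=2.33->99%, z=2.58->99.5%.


From the table, SL = 90% corresponds to z = 1.28
sqrt(LT) = sqrt(3.7364) = 1.9330
SS = 1.28 * 27.0993 * 1.9330 = 67.0494

67.0494 units


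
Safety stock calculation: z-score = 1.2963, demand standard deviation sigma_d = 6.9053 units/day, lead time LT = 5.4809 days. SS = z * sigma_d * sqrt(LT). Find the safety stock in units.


sqrt(LT) = sqrt(5.4809) = 2.3411
SS = 1.2963 * 6.9053 * 2.3411 = 20.9563

20.9563 units


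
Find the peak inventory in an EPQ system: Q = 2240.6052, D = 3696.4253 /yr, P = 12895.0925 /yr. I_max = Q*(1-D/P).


D/P = 0.2867
1 - D/P = 0.7133
I_max = 2240.6052 * 0.7133 = 1598.3275

1598.3275 units


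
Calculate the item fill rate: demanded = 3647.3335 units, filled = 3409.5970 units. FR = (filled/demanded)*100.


FR = 3409.5970 / 3647.3335 * 100 = 93.4819

93.4819%


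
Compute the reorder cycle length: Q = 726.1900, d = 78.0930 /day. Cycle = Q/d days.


Cycle = 726.1900 / 78.0930 = 9.2990

9.2990 days


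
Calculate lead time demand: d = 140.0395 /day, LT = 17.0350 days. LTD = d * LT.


LTD = 140.0395 * 17.0350 = 2385.5729

2385.5729 units


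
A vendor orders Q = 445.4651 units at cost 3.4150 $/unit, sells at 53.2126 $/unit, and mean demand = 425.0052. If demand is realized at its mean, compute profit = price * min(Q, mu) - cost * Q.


Sales at mu = min(445.4651, 425.0052) = 425.0052
Revenue = 53.2126 * 425.0052 = 22615.6317
Total cost = 3.4150 * 445.4651 = 1521.2633
Profit = 22615.6317 - 1521.2633 = 21094.3684

21094.3684 $


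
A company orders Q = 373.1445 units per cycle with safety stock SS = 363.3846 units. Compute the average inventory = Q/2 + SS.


Q/2 = 186.5722
Avg = 186.5722 + 363.3846 = 549.9569

549.9569 units


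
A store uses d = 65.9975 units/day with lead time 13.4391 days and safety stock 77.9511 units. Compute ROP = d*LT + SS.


d*LT = 65.9975 * 13.4391 = 886.9470
ROP = 886.9470 + 77.9511 = 964.8981

964.8981 units


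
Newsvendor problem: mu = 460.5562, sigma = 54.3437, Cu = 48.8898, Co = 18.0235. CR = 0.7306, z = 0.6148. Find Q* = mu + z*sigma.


CR = Cu/(Cu+Co) = 48.8898/(48.8898+18.0235) = 0.7306
z = 0.6148
Q* = 460.5562 + 0.6148 * 54.3437 = 493.9667

493.9667 units


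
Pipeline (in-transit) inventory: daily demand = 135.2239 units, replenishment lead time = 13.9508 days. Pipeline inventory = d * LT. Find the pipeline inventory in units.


Pipeline = 135.2239 * 13.9508 = 1886.4816

1886.4816 units


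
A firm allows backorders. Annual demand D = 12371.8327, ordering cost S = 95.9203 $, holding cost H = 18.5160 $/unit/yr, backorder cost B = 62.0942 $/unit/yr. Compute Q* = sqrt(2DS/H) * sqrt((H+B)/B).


sqrt(2DS/H) = 358.0253
sqrt((H+B)/B) = 1.1394
Q* = 358.0253 * 1.1394 = 407.9277

407.9277 units


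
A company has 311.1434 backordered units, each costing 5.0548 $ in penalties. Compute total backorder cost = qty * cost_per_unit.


Total = 311.1434 * 5.0548 = 1572.7677

1572.7677 $


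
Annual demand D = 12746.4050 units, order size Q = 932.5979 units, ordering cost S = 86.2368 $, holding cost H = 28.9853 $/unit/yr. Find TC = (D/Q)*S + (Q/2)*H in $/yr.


Ordering cost = D*S/Q = 1178.6529
Holding cost = Q*H/2 = 13515.8150
TC = 1178.6529 + 13515.8150 = 14694.4678

14694.4678 $/yr


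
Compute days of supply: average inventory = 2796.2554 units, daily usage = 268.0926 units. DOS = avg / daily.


DOS = 2796.2554 / 268.0926 = 10.4302

10.4302 days


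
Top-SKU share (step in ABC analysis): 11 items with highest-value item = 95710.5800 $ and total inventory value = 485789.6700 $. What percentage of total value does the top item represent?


Top item = 95710.5800
Total = 485789.6700
Percentage = 95710.5800 / 485789.6700 * 100 = 19.7021

19.7021%


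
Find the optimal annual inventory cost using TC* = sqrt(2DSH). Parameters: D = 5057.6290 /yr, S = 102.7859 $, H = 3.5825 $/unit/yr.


2*D*S*H = 3724746.3769
TC* = sqrt(3724746.3769) = 1929.9602

1929.9602 $/yr


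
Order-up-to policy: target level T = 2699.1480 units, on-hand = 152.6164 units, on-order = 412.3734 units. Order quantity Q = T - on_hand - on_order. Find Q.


Inventory position = OH + OO = 152.6164 + 412.3734 = 564.9898
Q = 2699.1480 - 564.9898 = 2134.1582

2134.1582 units


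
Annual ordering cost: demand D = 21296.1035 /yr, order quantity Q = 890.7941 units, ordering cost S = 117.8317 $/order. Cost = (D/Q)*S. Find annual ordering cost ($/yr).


Number of orders = D/Q = 23.9069
Cost = 23.9069 * 117.8317 = 2816.9878

2816.9878 $/yr


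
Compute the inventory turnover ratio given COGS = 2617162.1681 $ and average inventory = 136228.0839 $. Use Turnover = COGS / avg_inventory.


Turnover = 2617162.1681 / 136228.0839 = 19.2116

19.2116


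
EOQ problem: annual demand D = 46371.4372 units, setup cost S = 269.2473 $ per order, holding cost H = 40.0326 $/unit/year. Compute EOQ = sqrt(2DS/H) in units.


2*D*S = 2 * 46371.4372 * 269.2473 = 24970768.5264
2*D*S/H = 623760.8481
EOQ = sqrt(623760.8481) = 789.7853

789.7853 units


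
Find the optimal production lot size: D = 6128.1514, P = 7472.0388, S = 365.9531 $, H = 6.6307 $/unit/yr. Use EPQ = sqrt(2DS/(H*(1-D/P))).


1 - D/P = 1 - 0.8201 = 0.1799
H*(1-D/P) = 1.1926
2DS = 4485232.0042
EPQ = sqrt(3760986.4570) = 1939.3263

1939.3263 units


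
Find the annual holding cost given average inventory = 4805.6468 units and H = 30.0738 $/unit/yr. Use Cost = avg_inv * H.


Cost = 4805.6468 * 30.0738 = 144524.0607

144524.0607 $/yr


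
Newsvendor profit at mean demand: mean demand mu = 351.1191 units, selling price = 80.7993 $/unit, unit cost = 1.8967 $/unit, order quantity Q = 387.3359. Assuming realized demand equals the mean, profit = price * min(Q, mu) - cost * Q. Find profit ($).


Sales at mu = min(387.3359, 351.1191) = 351.1191
Revenue = 80.7993 * 351.1191 = 28370.1775
Total cost = 1.8967 * 387.3359 = 734.6600
Profit = 28370.1775 - 734.6600 = 27635.5175

27635.5175 $


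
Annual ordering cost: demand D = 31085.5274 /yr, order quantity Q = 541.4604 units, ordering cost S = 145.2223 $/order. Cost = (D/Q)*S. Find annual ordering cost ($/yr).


Number of orders = D/Q = 57.4105
Cost = 57.4105 * 145.2223 = 8337.2889

8337.2889 $/yr


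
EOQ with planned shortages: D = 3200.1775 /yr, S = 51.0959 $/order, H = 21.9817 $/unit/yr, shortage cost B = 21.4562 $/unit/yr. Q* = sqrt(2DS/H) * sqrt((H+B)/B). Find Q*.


sqrt(2DS/H) = 121.9732
sqrt((H+B)/B) = 1.4228
Q* = 121.9732 * 1.4228 = 173.5491

173.5491 units


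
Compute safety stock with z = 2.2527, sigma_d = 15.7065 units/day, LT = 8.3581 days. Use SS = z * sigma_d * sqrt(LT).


sqrt(LT) = sqrt(8.3581) = 2.8910
SS = 2.2527 * 15.7065 * 2.8910 = 102.2908

102.2908 units


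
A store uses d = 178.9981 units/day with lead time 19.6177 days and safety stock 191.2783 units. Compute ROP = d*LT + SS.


d*LT = 178.9981 * 19.6177 = 3511.5310
ROP = 3511.5310 + 191.2783 = 3702.8093

3702.8093 units


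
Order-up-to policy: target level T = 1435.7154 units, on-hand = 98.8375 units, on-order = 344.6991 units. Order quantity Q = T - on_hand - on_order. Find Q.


Inventory position = OH + OO = 98.8375 + 344.6991 = 443.5366
Q = 1435.7154 - 443.5366 = 992.1788

992.1788 units


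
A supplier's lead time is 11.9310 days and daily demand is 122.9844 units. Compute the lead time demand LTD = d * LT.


LTD = 122.9844 * 11.9310 = 1467.3269

1467.3269 units


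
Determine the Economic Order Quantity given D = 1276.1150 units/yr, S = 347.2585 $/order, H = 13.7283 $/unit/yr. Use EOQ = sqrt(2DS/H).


2*D*S = 2 * 1276.1150 * 347.2585 = 886283.5615
2*D*S/H = 64558.8719
EOQ = sqrt(64558.8719) = 254.0844

254.0844 units


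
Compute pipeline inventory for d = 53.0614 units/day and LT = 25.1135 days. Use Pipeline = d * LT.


Pipeline = 53.0614 * 25.1135 = 1332.5575

1332.5575 units


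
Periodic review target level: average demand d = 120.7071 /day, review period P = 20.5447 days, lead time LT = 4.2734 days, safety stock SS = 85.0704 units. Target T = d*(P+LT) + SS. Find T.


P + LT = 24.8181
d*(P+LT) = 120.7071 * 24.8181 = 2995.7209
T = 2995.7209 + 85.0704 = 3080.7913

3080.7913 units


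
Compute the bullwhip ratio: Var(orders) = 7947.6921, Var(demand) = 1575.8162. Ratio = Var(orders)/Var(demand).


BW = 7947.6921 / 1575.8162 = 5.0435

5.0435


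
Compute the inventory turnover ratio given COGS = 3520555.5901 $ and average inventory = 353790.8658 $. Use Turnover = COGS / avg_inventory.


Turnover = 3520555.5901 / 353790.8658 = 9.9510

9.9510


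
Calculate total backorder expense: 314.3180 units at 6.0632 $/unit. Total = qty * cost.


Total = 314.3180 * 6.0632 = 1905.7729

1905.7729 $


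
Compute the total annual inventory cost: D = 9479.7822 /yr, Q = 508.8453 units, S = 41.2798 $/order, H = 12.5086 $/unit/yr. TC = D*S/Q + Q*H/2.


Ordering cost = D*S/Q = 769.0422
Holding cost = Q*H/2 = 3182.4712
TC = 769.0422 + 3182.4712 = 3951.5134

3951.5134 $/yr


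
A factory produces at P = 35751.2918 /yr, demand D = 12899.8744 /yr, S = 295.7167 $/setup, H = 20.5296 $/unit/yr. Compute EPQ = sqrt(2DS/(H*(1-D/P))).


1 - D/P = 1 - 0.3608 = 0.6392
H*(1-D/P) = 13.1221
2DS = 7629416.5760
EPQ = sqrt(581419.2902) = 762.5086

762.5086 units


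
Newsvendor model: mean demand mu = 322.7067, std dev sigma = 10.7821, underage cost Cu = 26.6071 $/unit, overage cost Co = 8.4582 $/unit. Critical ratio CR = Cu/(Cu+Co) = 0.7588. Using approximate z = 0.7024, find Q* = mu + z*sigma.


CR = Cu/(Cu+Co) = 26.6071/(26.6071+8.4582) = 0.7588
z = 0.7024
Q* = 322.7067 + 0.7024 * 10.7821 = 330.2800

330.2800 units


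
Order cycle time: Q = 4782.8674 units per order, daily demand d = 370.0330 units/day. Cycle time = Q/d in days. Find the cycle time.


Cycle = 4782.8674 / 370.0330 = 12.9255

12.9255 days


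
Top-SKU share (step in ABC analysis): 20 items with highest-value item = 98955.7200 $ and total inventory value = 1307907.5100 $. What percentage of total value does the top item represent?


Top item = 98955.7200
Total = 1307907.5100
Percentage = 98955.7200 / 1307907.5100 * 100 = 7.5660

7.5660%


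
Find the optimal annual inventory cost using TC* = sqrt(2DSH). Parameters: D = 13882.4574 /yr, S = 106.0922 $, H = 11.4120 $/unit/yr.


2*D*S*H = 33615653.8817
TC* = sqrt(33615653.8817) = 5797.9008

5797.9008 $/yr


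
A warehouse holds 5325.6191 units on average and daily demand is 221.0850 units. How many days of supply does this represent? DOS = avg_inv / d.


DOS = 5325.6191 / 221.0850 = 24.0886

24.0886 days


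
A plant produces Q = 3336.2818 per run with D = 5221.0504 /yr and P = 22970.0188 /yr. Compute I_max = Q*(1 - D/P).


D/P = 0.2273
1 - D/P = 0.7727
I_max = 3336.2818 * 0.7727 = 2577.9500

2577.9500 units


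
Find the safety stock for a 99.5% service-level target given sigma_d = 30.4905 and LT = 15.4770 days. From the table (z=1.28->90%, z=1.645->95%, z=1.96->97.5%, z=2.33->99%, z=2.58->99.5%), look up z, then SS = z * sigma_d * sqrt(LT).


From the table, SL = 99.5% corresponds to z = 2.58
sqrt(LT) = sqrt(15.4770) = 3.9341
SS = 2.58 * 30.4905 * 3.9341 = 309.4765

309.4765 units


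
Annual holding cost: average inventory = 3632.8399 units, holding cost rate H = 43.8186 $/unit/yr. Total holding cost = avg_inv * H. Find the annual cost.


Cost = 3632.8399 * 43.8186 = 159185.9584

159185.9584 $/yr


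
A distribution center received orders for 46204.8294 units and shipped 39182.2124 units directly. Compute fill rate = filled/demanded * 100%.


FR = 39182.2124 / 46204.8294 * 100 = 84.8011

84.8011%


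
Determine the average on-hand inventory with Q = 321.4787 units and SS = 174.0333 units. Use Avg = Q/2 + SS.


Q/2 = 160.7394
Avg = 160.7394 + 174.0333 = 334.7726

334.7726 units


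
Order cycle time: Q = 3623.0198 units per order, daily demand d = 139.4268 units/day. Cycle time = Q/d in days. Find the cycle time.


Cycle = 3623.0198 / 139.4268 = 25.9851

25.9851 days


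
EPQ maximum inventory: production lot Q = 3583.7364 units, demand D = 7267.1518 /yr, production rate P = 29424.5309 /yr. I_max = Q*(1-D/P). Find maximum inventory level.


D/P = 0.2470
1 - D/P = 0.7530
I_max = 3583.7364 * 0.7530 = 2698.6397

2698.6397 units


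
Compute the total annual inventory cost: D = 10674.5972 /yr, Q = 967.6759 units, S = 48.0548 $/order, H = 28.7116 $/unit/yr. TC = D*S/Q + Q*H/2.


Ordering cost = D*S/Q = 530.1007
Holding cost = Q*H/2 = 13891.7617
TC = 530.1007 + 13891.7617 = 14421.8623

14421.8623 $/yr


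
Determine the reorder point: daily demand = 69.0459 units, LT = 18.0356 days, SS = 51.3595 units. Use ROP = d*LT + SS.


d*LT = 69.0459 * 18.0356 = 1245.2842
ROP = 1245.2842 + 51.3595 = 1296.6437

1296.6437 units


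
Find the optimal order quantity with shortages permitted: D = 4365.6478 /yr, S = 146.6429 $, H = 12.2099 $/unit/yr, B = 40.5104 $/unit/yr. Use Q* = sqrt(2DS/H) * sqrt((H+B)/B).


sqrt(2DS/H) = 323.8276
sqrt((H+B)/B) = 1.1408
Q* = 323.8276 * 1.1408 = 369.4192

369.4192 units


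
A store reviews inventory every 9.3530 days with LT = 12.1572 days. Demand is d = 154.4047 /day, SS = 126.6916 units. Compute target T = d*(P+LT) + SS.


P + LT = 21.5102
d*(P+LT) = 154.4047 * 21.5102 = 3321.2760
T = 3321.2760 + 126.6916 = 3447.9676

3447.9676 units


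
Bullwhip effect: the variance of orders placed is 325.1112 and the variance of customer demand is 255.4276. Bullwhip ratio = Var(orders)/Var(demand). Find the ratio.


BW = 325.1112 / 255.4276 = 1.2728

1.2728


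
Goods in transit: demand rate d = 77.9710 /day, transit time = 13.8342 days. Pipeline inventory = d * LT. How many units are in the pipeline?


Pipeline = 77.9710 * 13.8342 = 1078.6664

1078.6664 units


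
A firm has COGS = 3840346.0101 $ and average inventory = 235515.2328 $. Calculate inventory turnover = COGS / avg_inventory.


Turnover = 3840346.0101 / 235515.2328 = 16.3061

16.3061


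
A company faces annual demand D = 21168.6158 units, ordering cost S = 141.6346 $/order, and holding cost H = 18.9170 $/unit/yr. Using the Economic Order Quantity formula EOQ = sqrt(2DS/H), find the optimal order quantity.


2*D*S = 2 * 21168.6158 * 141.6346 = 5996416.8628
2*D*S/H = 316985.6141
EOQ = sqrt(316985.6141) = 563.0148

563.0148 units


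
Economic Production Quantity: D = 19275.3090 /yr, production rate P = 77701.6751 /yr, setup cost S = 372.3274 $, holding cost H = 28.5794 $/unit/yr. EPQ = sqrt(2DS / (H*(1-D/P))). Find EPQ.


1 - D/P = 1 - 0.2481 = 0.7519
H*(1-D/P) = 21.4898
2DS = 14353451.3683
EPQ = sqrt(667920.4507) = 817.2640

817.2640 units


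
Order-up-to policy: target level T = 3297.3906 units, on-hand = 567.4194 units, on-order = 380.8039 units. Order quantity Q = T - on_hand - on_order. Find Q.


Inventory position = OH + OO = 567.4194 + 380.8039 = 948.2233
Q = 3297.3906 - 948.2233 = 2349.1673

2349.1673 units


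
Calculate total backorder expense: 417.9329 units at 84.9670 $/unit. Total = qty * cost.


Total = 417.9329 * 84.9670 = 35510.5047

35510.5047 $


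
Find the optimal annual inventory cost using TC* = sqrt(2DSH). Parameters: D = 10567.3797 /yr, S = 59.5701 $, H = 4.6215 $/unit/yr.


2*D*S*H = 5818467.2565
TC* = sqrt(5818467.2565) = 2412.1499

2412.1499 $/yr


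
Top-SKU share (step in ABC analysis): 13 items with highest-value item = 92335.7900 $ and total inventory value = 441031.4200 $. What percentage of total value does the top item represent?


Top item = 92335.7900
Total = 441031.4200
Percentage = 92335.7900 / 441031.4200 * 100 = 20.9363

20.9363%


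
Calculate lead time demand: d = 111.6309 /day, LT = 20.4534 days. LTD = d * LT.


LTD = 111.6309 * 20.4534 = 2283.2315

2283.2315 units


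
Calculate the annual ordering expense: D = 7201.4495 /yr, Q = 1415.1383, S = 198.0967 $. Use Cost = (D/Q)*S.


Number of orders = D/Q = 5.0889
Cost = 5.0889 * 198.0967 = 1008.0876

1008.0876 $/yr


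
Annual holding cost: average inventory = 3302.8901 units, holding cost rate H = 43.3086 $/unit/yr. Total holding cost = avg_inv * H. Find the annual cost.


Cost = 3302.8901 * 43.3086 = 143043.5462

143043.5462 $/yr


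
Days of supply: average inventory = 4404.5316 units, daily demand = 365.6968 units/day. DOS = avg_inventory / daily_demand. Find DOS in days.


DOS = 4404.5316 / 365.6968 = 12.0442

12.0442 days


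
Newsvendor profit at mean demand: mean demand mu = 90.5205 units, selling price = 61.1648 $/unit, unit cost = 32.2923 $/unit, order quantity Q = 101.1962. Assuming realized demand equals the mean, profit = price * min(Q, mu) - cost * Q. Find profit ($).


Sales at mu = min(101.1962, 90.5205) = 90.5205
Revenue = 61.1648 * 90.5205 = 5536.6683
Total cost = 32.2923 * 101.1962 = 3267.8580
Profit = 5536.6683 - 3267.8580 = 2268.8102

2268.8102 $


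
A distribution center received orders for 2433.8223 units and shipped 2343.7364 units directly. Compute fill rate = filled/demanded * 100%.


FR = 2343.7364 / 2433.8223 * 100 = 96.2986

96.2986%


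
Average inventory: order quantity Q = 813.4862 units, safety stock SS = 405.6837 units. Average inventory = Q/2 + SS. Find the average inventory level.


Q/2 = 406.7431
Avg = 406.7431 + 405.6837 = 812.4268

812.4268 units


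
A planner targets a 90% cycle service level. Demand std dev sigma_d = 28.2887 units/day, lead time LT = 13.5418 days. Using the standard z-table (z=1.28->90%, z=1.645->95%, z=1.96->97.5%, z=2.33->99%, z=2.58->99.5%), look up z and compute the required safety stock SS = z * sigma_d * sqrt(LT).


From the table, SL = 90% corresponds to z = 1.28
sqrt(LT) = sqrt(13.5418) = 3.6799
SS = 1.28 * 28.2887 * 3.6799 = 133.2481

133.2481 units


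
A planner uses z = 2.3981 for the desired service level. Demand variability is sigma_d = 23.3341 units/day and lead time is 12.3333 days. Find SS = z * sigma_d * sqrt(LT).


sqrt(LT) = sqrt(12.3333) = 3.5119
SS = 2.3981 * 23.3341 * 3.5119 = 196.5160

196.5160 units


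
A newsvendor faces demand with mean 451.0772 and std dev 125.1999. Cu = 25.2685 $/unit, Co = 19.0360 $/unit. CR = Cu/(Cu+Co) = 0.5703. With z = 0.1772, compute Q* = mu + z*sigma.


CR = Cu/(Cu+Co) = 25.2685/(25.2685+19.0360) = 0.5703
z = 0.1772
Q* = 451.0772 + 0.1772 * 125.1999 = 473.2626

473.2626 units


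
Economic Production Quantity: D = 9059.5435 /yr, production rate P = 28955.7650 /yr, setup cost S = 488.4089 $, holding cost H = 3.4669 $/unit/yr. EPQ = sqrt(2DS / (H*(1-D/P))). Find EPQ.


1 - D/P = 1 - 0.3129 = 0.6871
H*(1-D/P) = 2.3822
2DS = 8849523.3507
EPQ = sqrt(3714864.6989) = 1927.3984

1927.3984 units


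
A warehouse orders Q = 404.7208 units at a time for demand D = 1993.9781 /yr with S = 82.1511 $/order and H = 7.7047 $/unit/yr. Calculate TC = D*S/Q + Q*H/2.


Ordering cost = D*S/Q = 404.7420
Holding cost = Q*H/2 = 1559.1262
TC = 404.7420 + 1559.1262 = 1963.8681

1963.8681 $/yr


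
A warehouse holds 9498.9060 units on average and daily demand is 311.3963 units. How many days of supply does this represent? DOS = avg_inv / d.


DOS = 9498.9060 / 311.3963 = 30.5042

30.5042 days


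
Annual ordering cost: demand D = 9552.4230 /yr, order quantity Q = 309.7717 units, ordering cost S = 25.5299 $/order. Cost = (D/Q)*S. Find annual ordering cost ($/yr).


Number of orders = D/Q = 30.8370
Cost = 30.8370 * 25.5299 = 787.2650

787.2650 $/yr


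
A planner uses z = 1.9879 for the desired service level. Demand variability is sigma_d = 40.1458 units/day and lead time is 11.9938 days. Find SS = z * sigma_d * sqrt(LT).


sqrt(LT) = sqrt(11.9938) = 3.4632
SS = 1.9879 * 40.1458 * 3.4632 = 276.3841

276.3841 units


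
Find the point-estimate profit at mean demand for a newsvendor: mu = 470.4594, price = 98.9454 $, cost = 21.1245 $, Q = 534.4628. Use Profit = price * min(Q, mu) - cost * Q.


Sales at mu = min(534.4628, 470.4594) = 470.4594
Revenue = 98.9454 * 470.4594 = 46549.7935
Total cost = 21.1245 * 534.4628 = 11290.2594
Profit = 46549.7935 - 11290.2594 = 35259.5341

35259.5341 $


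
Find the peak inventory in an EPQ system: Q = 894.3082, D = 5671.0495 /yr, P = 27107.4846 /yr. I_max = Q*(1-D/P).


D/P = 0.2092
1 - D/P = 0.7908
I_max = 894.3082 * 0.7908 = 707.2135

707.2135 units


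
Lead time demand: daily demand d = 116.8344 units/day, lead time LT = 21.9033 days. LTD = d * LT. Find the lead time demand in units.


LTD = 116.8344 * 21.9033 = 2559.0589

2559.0589 units


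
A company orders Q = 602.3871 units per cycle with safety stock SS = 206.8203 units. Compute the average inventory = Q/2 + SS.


Q/2 = 301.1936
Avg = 301.1936 + 206.8203 = 508.0139

508.0139 units


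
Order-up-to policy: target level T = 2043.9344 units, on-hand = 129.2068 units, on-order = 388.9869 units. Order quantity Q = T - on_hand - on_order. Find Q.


Inventory position = OH + OO = 129.2068 + 388.9869 = 518.1937
Q = 2043.9344 - 518.1937 = 1525.7407

1525.7407 units


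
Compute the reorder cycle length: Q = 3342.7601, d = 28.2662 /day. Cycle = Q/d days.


Cycle = 3342.7601 / 28.2662 = 118.2600

118.2600 days


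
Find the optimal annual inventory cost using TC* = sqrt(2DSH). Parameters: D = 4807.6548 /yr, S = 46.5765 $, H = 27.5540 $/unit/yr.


2*D*S*H = 12339989.1218
TC* = sqrt(12339989.1218) = 3512.8321

3512.8321 $/yr


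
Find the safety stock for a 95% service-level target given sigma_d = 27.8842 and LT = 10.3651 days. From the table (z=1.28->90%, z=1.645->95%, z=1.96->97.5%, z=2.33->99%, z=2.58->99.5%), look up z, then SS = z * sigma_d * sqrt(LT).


From the table, SL = 95% corresponds to z = 1.645
sqrt(LT) = sqrt(10.3651) = 3.2195
SS = 1.645 * 27.8842 * 3.2195 = 147.6763

147.6763 units


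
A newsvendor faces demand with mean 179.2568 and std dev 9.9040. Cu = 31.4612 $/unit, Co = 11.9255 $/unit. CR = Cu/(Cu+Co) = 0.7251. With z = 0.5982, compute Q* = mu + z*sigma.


CR = Cu/(Cu+Co) = 31.4612/(31.4612+11.9255) = 0.7251
z = 0.5982
Q* = 179.2568 + 0.5982 * 9.9040 = 185.1814

185.1814 units


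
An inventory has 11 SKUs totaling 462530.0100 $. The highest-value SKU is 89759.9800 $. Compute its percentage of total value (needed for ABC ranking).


Top item = 89759.9800
Total = 462530.0100
Percentage = 89759.9800 / 462530.0100 * 100 = 19.4063

19.4063%


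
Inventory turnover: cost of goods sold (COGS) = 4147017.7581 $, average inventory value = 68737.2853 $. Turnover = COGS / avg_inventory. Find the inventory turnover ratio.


Turnover = 4147017.7581 / 68737.2853 = 60.3314

60.3314
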